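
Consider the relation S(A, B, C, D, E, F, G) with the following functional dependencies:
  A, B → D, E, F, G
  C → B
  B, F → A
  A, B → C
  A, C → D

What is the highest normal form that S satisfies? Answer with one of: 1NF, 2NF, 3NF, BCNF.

3NF

Candidate keys: {A, B}, {A, C}, {B, F}, {C, F}. Prime attributes: {A, B, C, F}.
For C → B we have {C}⁺ = {B, C}; {C} is not a superkey, so BCNF fails.
Its right-hand attributes {B} are all prime, as are those of every other non-superkey FD — the relation is in 3NF.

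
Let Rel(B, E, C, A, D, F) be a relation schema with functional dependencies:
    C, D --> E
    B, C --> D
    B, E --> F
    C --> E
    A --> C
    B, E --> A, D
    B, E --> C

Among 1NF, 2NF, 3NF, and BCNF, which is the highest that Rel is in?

3NF

Candidate keys: {A, B}, {B, C}, {B, E}. Prime attributes: {A, B, C, E}.
C, D --> E breaks BCNF: {C, D}⁺ = {C, D, E}, so {C, D} is not a superkey.
Its right-hand attributes {E} are all prime, as are those of every other non-superkey FD — the relation is in 3NF.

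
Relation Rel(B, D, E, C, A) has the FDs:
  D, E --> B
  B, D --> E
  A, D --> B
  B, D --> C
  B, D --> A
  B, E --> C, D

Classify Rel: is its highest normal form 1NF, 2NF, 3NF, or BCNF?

BCNF

Candidate keys: {A, D}, {B, D}, {B, E}, {D, E}. Prime attributes: {A, B, D, E}.
The left-hand side of every FD is a superkey, so BCNF is satisfied.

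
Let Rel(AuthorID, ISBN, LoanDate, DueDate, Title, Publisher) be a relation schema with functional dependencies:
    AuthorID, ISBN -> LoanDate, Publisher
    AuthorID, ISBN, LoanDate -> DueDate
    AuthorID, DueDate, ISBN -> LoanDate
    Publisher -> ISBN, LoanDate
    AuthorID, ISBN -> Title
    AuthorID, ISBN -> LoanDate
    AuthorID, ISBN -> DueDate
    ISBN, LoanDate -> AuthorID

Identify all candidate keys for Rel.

{Publisher}⁺ = {AuthorID, DueDate, ISBN, LoanDate, Publisher, Title} — all of the relation — so {Publisher} is a candidate key.
{AuthorID, ISBN}⁺ = {AuthorID, DueDate, ISBN, LoanDate, Publisher, Title} — all of the relation — so {AuthorID, ISBN} is a candidate key.
{ISBN, LoanDate}⁺ = {AuthorID, DueDate, ISBN, LoanDate, Publisher, Title} — all of the relation — so {ISBN, LoanDate} is a candidate key.
These are minimal and exhaustive — every other superkey contains one of them.

{AuthorID, ISBN}, {ISBN, LoanDate}, {Publisher}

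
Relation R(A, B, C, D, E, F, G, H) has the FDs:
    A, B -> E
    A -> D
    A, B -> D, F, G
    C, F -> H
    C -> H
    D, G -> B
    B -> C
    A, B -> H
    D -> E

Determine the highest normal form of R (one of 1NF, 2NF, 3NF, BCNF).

Candidate keys: {A, B}, {A, G}. Prime attributes: {A, B, G}.
For A -> D we have {A}⁺ = {A, D, E}; {A} is not a superkey, so BCNF fails.
A -> D determines the non-prime attribute {D} from a non-superkey — 3NF is violated.
Since {A} ⊂ {A, B} and {A}⁺ ⊇ {D, E} with {D, E} non-prime, there is a partial dependency; 2NF fails.

1NF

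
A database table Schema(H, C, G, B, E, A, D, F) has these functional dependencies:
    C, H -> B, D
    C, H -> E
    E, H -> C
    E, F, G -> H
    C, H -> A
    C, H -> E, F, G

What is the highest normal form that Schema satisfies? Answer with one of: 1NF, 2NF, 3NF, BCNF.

BCNF

Candidate keys: {C, H}, {E, F, G}, {E, H}. Prime attributes: {C, E, F, G, H}.
Each dependency's left side is a superkey — BCNF holds.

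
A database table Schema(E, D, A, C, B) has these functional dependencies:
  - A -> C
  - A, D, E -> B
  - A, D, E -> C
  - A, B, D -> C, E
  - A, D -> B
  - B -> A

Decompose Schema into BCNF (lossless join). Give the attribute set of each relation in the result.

Candidate keys of the original relation: {A, D}, {B, D}.
In {A, B, C, D, E}, {A} is not a superkey ({A}⁺ restricted to this set is {A, C}), so split on A -> C into {A, C} and {A, B, D, E}.
{A, C}: every determinant is a superkey — BCNF.
In {A, B, D, E}, {B} is not a superkey ({B}⁺ restricted to this set is {A, B}), so split on B -> A into {A, B} and {B, D, E}.
{A, B}: every determinant is a superkey — BCNF.
{B, D, E}: every determinant is a superkey — BCNF.

{A, B}; {A, C}; {B, D, E}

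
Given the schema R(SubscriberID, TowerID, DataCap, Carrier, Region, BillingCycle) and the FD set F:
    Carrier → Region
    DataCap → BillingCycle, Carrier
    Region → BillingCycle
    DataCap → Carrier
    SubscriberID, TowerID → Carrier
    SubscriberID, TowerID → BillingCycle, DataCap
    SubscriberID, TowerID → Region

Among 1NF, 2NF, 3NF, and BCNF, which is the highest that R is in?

2NF

Candidate key: {SubscriberID, TowerID}. Prime attributes: {SubscriberID, TowerID}.
Carrier → Region: {Carrier}⁺ = {BillingCycle, Carrier, Region}, which is not all of the attributes, so the left side is not a superkey — BCNF is violated.
Because {Region} is non-prime and the left side of Carrier → Region is not a superkey, the relation is not in 3NF.
No proper subset of a key has a non-prime attribute in its closure, so there is no partial dependency; 2NF holds.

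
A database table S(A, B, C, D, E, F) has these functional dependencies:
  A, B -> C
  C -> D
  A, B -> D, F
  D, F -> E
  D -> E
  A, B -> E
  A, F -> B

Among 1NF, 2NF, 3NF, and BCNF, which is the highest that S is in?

2NF

Candidate keys: {A, B}, {A, F}. Prime attributes: {A, B, F}.
C -> D: {C}⁺ = {C, D, E}, which is not all of the attributes, so the left side is not a superkey — BCNF is violated.
C -> D determines the non-prime attribute {D} from a non-superkey — 3NF is violated.
Checking every proper subset of each key, none determines a non-prime attribute — 2NF is satisfied.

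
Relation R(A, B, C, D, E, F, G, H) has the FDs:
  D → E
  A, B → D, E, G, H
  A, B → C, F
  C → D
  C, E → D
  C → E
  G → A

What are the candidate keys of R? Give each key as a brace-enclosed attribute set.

{B} never appears on the right of any FD, so every key must include it.
{A, B}⁺ = {A, B, C, D, E, F, G, H} — all of the relation — so {A, B} is a candidate key.
{B, G}⁺ = {A, B, C, D, E, F, G, H} — all of the relation — so {B, G} is a candidate key.
No proper subset of any of these is a key, and no other minimal superkey exists.

{A, B}, {B, G}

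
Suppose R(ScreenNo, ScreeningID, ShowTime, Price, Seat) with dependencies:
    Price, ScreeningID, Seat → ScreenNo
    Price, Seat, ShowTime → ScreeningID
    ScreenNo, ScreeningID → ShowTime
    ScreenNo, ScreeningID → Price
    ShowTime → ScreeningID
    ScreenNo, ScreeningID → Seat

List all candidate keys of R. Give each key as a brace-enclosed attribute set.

{Price, ScreeningID, Seat}, {Price, Seat, ShowTime}, {ScreenNo, ScreeningID}, {ScreenNo, ShowTime}

Closure of {ScreenNo, ScreeningID} is {Price, ScreenNo, ScreeningID, Seat, ShowTime}, the whole schema; {ScreenNo, ScreeningID} is a candidate key.
Closure of {ScreenNo, ShowTime} is {Price, ScreenNo, ScreeningID, Seat, ShowTime}, the whole schema; {ScreenNo, ShowTime} is a candidate key.
Closure of {Price, ScreeningID, Seat} is {Price, ScreenNo, ScreeningID, Seat, ShowTime}, the whole schema; {Price, ScreeningID, Seat} is a candidate key.
Closure of {Price, Seat, ShowTime} is {Price, ScreenNo, ScreeningID, Seat, ShowTime}, the whole schema; {Price, Seat, ShowTime} is a candidate key.
These are minimal and exhaustive — every other superkey contains one of them.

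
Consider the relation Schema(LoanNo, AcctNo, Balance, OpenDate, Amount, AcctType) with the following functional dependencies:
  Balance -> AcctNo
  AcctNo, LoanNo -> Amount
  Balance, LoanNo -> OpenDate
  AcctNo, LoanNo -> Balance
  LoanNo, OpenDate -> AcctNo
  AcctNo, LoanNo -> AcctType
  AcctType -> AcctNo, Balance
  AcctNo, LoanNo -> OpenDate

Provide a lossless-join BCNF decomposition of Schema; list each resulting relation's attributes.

{AcctNo, Balance}; {AcctType, Amount, LoanNo, OpenDate}; {AcctType, Balance}

Candidate keys of the original relation: {AcctNo, LoanNo}, {AcctType, LoanNo}, {Balance, LoanNo}, {LoanNo, OpenDate}.
In {AcctNo, AcctType, Amount, Balance, LoanNo, OpenDate}, {Balance} is not a superkey ({Balance}⁺ restricted to this set is {AcctNo, Balance}), so split on Balance -> AcctNo into {AcctNo, Balance} and {AcctType, Amount, Balance, LoanNo, OpenDate}.
{AcctNo, Balance}: every determinant is a superkey — BCNF.
In {AcctType, Amount, Balance, LoanNo, OpenDate}, {AcctType} is not a superkey ({AcctType}⁺ restricted to this set is {AcctType, Balance}), so split on AcctType -> Balance into {AcctType, Balance} and {AcctType, Amount, LoanNo, OpenDate}.
{AcctType, Balance}: every determinant is a superkey — BCNF.
{AcctType, Amount, LoanNo, OpenDate}: every determinant is a superkey — BCNF.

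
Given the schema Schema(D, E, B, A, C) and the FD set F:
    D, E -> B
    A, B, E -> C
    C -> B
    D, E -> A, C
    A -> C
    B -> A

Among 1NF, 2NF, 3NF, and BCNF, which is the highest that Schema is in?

2NF

Candidate key: {D, E}. Prime attributes: {D, E}.
A, B, E -> C breaks BCNF: {A, B, E}⁺ = {A, B, C, E}, so {A, B, E} is not a superkey.
Because {C} is non-prime and the left side of A, B, E -> C is not a superkey, the relation is not in 3NF.
Checking every proper subset of each key, none determines a non-prime attribute — 2NF is satisfied.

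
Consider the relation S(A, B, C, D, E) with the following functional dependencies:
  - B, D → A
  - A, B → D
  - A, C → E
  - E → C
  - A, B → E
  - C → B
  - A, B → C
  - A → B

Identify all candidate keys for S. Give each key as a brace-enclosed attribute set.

{A}, {B, D}, {C, D}, {D, E}

{A}⁺ = {A, B, C, D, E}, which is every attribute, so {A} is a candidate key.
{B, D}⁺ = {A, B, C, D, E}, which is every attribute, so {B, D} is a candidate key.
{C, D}⁺ = {A, B, C, D, E}, which is every attribute, so {C, D} is a candidate key.
{D, E}⁺ = {A, B, C, D, E}, which is every attribute, so {D, E} is a candidate key.
These are minimal and exhaustive — every other superkey contains one of them.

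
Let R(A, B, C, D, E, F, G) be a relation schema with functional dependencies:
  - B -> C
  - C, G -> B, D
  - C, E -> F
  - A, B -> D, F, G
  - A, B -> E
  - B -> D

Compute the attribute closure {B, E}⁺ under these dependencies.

Start with {B, E}.
B -> C applies; add {C} → now {B, C, E}.
C, E -> F applies; add {F} → now {B, C, E, F}.
B -> D applies; add {D} → now {B, C, D, E, F}.
No further FD applies.

{B, C, D, E, F}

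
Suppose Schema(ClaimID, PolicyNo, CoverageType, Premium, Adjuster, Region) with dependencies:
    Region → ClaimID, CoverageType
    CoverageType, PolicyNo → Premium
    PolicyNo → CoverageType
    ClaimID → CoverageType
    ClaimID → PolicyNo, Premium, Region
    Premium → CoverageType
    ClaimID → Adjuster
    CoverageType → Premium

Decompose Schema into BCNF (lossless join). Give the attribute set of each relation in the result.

Candidate keys of the original relation: {ClaimID}, {Region}.
Within {Adjuster, ClaimID, CoverageType, PolicyNo, Premium, Region}: {CoverageType, PolicyNo}⁺ ∩ {Adjuster, ClaimID, CoverageType, PolicyNo, Premium, Region} = {CoverageType, PolicyNo, Premium}, not the whole set, so CoverageType, PolicyNo → Premium violates BCNF; decompose into {CoverageType, PolicyNo, Premium} and {Adjuster, ClaimID, CoverageType, PolicyNo, Region}.
Within {CoverageType, PolicyNo, Premium}: {Premium}⁺ ∩ {CoverageType, PolicyNo, Premium} = {CoverageType, Premium}, not the whole set, so Premium → CoverageType violates BCNF; decompose into {CoverageType, Premium} and {PolicyNo, Premium}.
{CoverageType, Premium} is in BCNF.
{PolicyNo, Premium} is in BCNF.
Within {Adjuster, ClaimID, CoverageType, PolicyNo, Region}: {PolicyNo}⁺ ∩ {Adjuster, ClaimID, CoverageType, PolicyNo, Region} = {CoverageType, PolicyNo}, not the whole set, so PolicyNo → CoverageType violates BCNF; decompose into {CoverageType, PolicyNo} and {Adjuster, ClaimID, PolicyNo, Region}.
{CoverageType, PolicyNo} is in BCNF.
{Adjuster, ClaimID, PolicyNo, Region} is in BCNF.

{Adjuster, ClaimID, PolicyNo, Region}; {CoverageType, PolicyNo}; {CoverageType, Premium}; {PolicyNo, Premium}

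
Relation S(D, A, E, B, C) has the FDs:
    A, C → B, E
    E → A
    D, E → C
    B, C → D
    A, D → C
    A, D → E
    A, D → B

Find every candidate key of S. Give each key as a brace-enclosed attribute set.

{A, C} is a candidate key since {A, C}⁺ = {A, B, C, D, E} covers every attribute.
{A, D} is a candidate key since {A, D}⁺ = {A, B, C, D, E} covers every attribute.
{C, E} is a candidate key since {C, E}⁺ = {A, B, C, D, E} covers every attribute.
{D, E} is a candidate key since {D, E}⁺ = {A, B, C, D, E} covers every attribute.
These are minimal and exhaustive — every other superkey contains one of them.

{A, C}, {A, D}, {C, E}, {D, E}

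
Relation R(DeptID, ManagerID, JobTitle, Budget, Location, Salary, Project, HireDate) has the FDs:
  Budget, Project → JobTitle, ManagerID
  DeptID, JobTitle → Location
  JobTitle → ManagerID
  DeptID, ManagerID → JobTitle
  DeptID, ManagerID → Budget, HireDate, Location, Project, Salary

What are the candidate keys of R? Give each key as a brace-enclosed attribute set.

No FD produces {DeptID}, so it must be in every candidate key.
Closure of {DeptID, JobTitle} is {Budget, DeptID, HireDate, JobTitle, Location, ManagerID, Project, Salary}, the whole schema; {DeptID, JobTitle} is a candidate key.
Closure of {DeptID, ManagerID} is {Budget, DeptID, HireDate, JobTitle, Location, ManagerID, Project, Salary}, the whole schema; {DeptID, ManagerID} is a candidate key.
Closure of {Budget, DeptID, Project} is {Budget, DeptID, HireDate, JobTitle, Location, ManagerID, Project, Salary}, the whole schema; {Budget, DeptID, Project} is a candidate key.
No proper subset of any of these is a key, and no other minimal superkey exists.

{Budget, DeptID, Project}, {DeptID, JobTitle}, {DeptID, ManagerID}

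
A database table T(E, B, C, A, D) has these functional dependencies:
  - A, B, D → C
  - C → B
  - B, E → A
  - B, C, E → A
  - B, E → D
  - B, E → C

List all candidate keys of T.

{B, E}, {C, E}

{E} never appears on the right of any FD, so every key must include it.
{B, E}⁺ = {A, B, C, D, E}, which is every attribute, so {B, E} is a candidate key.
{C, E}⁺ = {A, B, C, D, E}, which is every attribute, so {C, E} is a candidate key.
No proper subset of any of these is a key, and no other minimal superkey exists.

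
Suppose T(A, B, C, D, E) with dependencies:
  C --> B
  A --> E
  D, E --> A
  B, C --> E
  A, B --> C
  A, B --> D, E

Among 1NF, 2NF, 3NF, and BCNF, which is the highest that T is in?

3NF

Candidate keys: {A, B}, {A, C}, {B, D, E}, {C, D}. Prime attributes: {A, B, C, D, E}.
C --> B: {C}⁺ = {B, C, E}, which is not all of the attributes, so the left side is not a superkey — BCNF is violated.
But every attribute on its right side ({B}) is prime, and the same holds for every other non-superkey FD, so 3NF still holds.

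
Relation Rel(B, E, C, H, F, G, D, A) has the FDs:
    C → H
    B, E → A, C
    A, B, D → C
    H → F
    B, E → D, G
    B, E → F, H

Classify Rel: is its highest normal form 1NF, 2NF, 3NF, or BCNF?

Candidate key: {B, E}. Prime attributes: {B, E}.
C → H breaks BCNF: {C}⁺ = {C, F, H}, so {C} is not a superkey.
Because {H} is non-prime and the left side of C → H is not a superkey, the relation is not in 3NF.
Checking every proper subset of each key, none determines a non-prime attribute — 2NF is satisfied.

2NF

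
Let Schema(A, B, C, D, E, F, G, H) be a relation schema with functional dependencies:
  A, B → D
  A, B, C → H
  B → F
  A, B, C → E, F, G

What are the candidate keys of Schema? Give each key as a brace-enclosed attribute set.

{A, B, C}

{A, B, C} never appear on the right of any FD, so every key must include all of them.
Closure of {A, B, C} is {A, B, C, D, E, F, G, H}, the whole schema; {A, B, C} is a candidate key.
No other minimal set has full closure, so this is the only candidate key.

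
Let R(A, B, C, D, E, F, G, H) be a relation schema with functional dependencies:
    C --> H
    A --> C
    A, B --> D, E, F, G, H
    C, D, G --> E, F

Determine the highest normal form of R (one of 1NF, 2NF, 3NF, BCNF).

Candidate key: {A, B}. Prime attributes: {A, B}.
C --> H: {C}⁺ = {C, H}, which is not all of the attributes, so the left side is not a superkey — BCNF is violated.
C --> H determines the non-prime attribute {H} from a non-superkey — 3NF is violated.
The proper key subset {A} of {A, B} determines non-prime {C, H}, so the relation is not even in 2NF.

1NF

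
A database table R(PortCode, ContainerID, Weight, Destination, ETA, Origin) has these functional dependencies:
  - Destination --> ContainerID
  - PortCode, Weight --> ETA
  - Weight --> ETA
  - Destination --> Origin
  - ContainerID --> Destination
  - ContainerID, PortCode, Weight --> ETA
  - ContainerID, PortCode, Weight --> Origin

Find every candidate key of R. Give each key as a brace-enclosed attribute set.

No FD produces {PortCode, Weight}, so they must be in every candidate key.
Closure of {ContainerID, PortCode, Weight} is {ContainerID, Destination, ETA, Origin, PortCode, Weight}, the whole schema; {ContainerID, PortCode, Weight} is a candidate key.
Closure of {Destination, PortCode, Weight} is {ContainerID, Destination, ETA, Origin, PortCode, Weight}, the whole schema; {Destination, PortCode, Weight} is a candidate key.
No proper subset of any of these is a key, and no other minimal superkey exists.

{ContainerID, PortCode, Weight}, {Destination, PortCode, Weight}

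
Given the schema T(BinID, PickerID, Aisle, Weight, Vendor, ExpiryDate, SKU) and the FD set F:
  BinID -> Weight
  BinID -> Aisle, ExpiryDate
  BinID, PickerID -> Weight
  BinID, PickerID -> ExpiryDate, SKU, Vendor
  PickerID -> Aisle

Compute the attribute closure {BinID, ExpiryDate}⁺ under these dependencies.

{Aisle, BinID, ExpiryDate, Weight}

Start with {BinID, ExpiryDate}.
BinID -> Weight applies; add {Weight} → now {BinID, ExpiryDate, Weight}.
BinID -> Aisle, ExpiryDate applies; add {Aisle} → now {Aisle, BinID, ExpiryDate, Weight}.
No further FD applies.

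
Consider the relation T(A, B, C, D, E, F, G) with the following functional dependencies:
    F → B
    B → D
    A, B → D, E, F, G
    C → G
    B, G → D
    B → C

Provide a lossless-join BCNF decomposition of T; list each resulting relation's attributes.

{A, E, F}; {B, C, D}; {B, F}; {C, G}

Candidate keys of the original relation: {A, B}, {A, F}.
{A, B, C, D, E, F, G}: {F} determines {B, C, D, F, G} here but is not a superkey — split on F → B, C, D, G, giving {B, C, D, F, G} and {A, E, F}.
{B, C, D, F, G}: {B} determines {B, C, D, G} here but is not a superkey — split on B → C, D, G, giving {B, C, D, G} and {B, F}.
{B, C, D, G}: {C} determines {C, G} here but is not a superkey — split on C → G, giving {C, G} and {B, C, D}.
{C, G} is in BCNF.
{B, C, D} is in BCNF.
{B, F} is in BCNF.
{A, E, F} is in BCNF.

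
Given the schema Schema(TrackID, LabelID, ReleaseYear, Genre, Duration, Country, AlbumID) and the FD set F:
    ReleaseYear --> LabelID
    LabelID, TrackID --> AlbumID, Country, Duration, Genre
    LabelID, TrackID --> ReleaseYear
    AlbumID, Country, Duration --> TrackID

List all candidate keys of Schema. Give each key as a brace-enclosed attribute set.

{AlbumID, Country, Duration, LabelID}, {AlbumID, Country, Duration, ReleaseYear}, {LabelID, TrackID}, {ReleaseYear, TrackID}

{LabelID, TrackID} is a candidate key since {LabelID, TrackID}⁺ = {AlbumID, Country, Duration, Genre, LabelID, ReleaseYear, TrackID} covers every attribute.
{ReleaseYear, TrackID} is a candidate key since {ReleaseYear, TrackID}⁺ = {AlbumID, Country, Duration, Genre, LabelID, ReleaseYear, TrackID} covers every attribute.
{AlbumID, Country, Duration, LabelID} is a candidate key since {AlbumID, Country, Duration, LabelID}⁺ = {AlbumID, Country, Duration, Genre, LabelID, ReleaseYear, TrackID} covers every attribute.
{AlbumID, Country, Duration, ReleaseYear} is a candidate key since {AlbumID, Country, Duration, ReleaseYear}⁺ = {AlbumID, Country, Duration, Genre, LabelID, ReleaseYear, TrackID} covers every attribute.
No proper subset of any of these is a key, and no other minimal superkey exists.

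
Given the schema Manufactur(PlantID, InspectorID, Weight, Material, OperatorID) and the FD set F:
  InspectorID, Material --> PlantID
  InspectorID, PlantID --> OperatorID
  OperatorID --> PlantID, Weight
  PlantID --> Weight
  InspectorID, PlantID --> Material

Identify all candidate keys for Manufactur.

No FD produces {InspectorID}, so it must be in every candidate key.
{InspectorID, Material}⁺ = {InspectorID, Material, OperatorID, PlantID, Weight}, which is every attribute, so {InspectorID, Material} is a candidate key.
{InspectorID, OperatorID}⁺ = {InspectorID, Material, OperatorID, PlantID, Weight}, which is every attribute, so {InspectorID, OperatorID} is a candidate key.
{InspectorID, PlantID}⁺ = {InspectorID, Material, OperatorID, PlantID, Weight}, which is every attribute, so {InspectorID, PlantID} is a candidate key.
These are minimal and exhaustive — every other superkey contains one of them.

{InspectorID, Material}, {InspectorID, OperatorID}, {InspectorID, PlantID}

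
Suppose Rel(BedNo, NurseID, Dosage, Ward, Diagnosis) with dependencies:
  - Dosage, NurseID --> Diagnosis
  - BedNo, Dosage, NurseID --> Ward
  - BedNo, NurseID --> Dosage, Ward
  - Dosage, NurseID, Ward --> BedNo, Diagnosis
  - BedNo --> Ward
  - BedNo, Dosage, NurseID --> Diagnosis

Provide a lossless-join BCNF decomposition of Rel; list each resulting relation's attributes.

Candidate keys of the original relation: {BedNo, NurseID}, {Dosage, NurseID, Ward}.
{BedNo, Diagnosis, Dosage, NurseID, Ward}: {Dosage, NurseID} determines {Diagnosis, Dosage, NurseID} here but is not a superkey — split on Dosage, NurseID --> Diagnosis, giving {Diagnosis, Dosage, NurseID} and {BedNo, Dosage, NurseID, Ward}.
{Diagnosis, Dosage, NurseID} is in BCNF.
{BedNo, Dosage, NurseID, Ward}: {BedNo} determines {BedNo, Ward} here but is not a superkey — split on BedNo --> Ward, giving {BedNo, Ward} and {BedNo, Dosage, NurseID}.
{BedNo, Ward} is in BCNF.
{BedNo, Dosage, NurseID} is in BCNF.

{BedNo, Dosage, NurseID}; {BedNo, Ward}; {Diagnosis, Dosage, NurseID}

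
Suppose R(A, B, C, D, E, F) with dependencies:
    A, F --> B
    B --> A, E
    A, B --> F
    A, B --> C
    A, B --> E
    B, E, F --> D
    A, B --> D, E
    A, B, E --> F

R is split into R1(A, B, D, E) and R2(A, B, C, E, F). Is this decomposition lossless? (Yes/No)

Yes

R1 ∩ R2 = {A, B, E}; its closure under F is {A, B, C, D, E, F}.
This includes all of R1, so the common attributes are a superkey of R1 — the join is lossless.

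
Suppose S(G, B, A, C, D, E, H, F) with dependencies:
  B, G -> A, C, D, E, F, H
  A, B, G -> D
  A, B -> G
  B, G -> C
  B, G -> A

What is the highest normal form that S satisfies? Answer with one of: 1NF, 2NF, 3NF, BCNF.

Candidate keys: {A, B}, {B, G}. Prime attributes: {A, B, G}.
Every FD has a superkey on the left, so the relation is in BCNF.

BCNF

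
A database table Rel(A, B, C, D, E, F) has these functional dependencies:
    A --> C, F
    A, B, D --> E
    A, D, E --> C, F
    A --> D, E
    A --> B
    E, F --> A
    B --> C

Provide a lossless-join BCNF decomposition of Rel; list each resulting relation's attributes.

Candidate keys of the original relation: {A}, {E, F}.
{A, B, C, D, E, F}: {B} determines {B, C} here but is not a superkey — split on B --> C, giving {B, C} and {A, B, D, E, F}.
{B, C} is in BCNF.
{A, B, D, E, F} is in BCNF.

{A, B, D, E, F}; {B, C}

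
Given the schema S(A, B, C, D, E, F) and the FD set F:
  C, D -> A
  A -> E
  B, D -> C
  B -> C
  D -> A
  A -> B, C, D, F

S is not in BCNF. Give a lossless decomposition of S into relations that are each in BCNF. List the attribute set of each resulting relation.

Candidate keys of the original relation: {A}, {D}.
Within {A, B, C, D, E, F}: {B}⁺ ∩ {A, B, C, D, E, F} = {B, C}, not the whole set, so B -> C violates BCNF; decompose into {B, C} and {A, B, D, E, F}.
{B, C} is in BCNF.
{A, B, D, E, F} is in BCNF.

{A, B, D, E, F}; {B, C}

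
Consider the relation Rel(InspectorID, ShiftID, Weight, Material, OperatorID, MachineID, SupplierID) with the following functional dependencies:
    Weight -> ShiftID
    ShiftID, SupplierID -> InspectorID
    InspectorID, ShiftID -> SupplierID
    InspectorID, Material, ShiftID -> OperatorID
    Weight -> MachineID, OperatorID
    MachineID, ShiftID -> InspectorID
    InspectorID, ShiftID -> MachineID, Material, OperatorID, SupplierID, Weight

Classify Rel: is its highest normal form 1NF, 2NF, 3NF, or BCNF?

BCNF

Candidate keys: {InspectorID, ShiftID}, {MachineID, ShiftID}, {ShiftID, SupplierID}, {Weight}. Prime attributes: {InspectorID, MachineID, ShiftID, SupplierID, Weight}.
The left-hand side of every FD is a superkey, so BCNF is satisfied.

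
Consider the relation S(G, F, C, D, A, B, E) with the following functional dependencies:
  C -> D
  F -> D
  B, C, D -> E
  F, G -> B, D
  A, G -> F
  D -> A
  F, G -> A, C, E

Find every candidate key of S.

{A, G}, {C, G}, {D, G}, {F, G}

No FD produces {G}, so it must be in every candidate key.
{A, G} is a candidate key since {A, G}⁺ = {A, B, C, D, E, F, G} covers every attribute.
{C, G} is a candidate key since {C, G}⁺ = {A, B, C, D, E, F, G} covers every attribute.
{D, G} is a candidate key since {D, G}⁺ = {A, B, C, D, E, F, G} covers every attribute.
{F, G} is a candidate key since {F, G}⁺ = {A, B, C, D, E, F, G} covers every attribute.
Any other superkey properly contains one of these, so there are no further candidate keys.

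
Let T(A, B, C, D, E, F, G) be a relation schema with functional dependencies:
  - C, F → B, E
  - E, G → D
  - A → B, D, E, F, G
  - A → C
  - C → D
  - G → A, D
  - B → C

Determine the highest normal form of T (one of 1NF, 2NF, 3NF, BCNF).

Candidate keys: {A}, {G}. Prime attributes: {A, G}.
C, F → B, E breaks BCNF: {C, F}⁺ = {B, C, D, E, F}, so {C, F} is not a superkey.
Because {B, E} are non-prime and the left side of C, F → B, E is not a superkey, the relation is not in 3NF.
Every candidate key is a single attribute, so no partial dependency is possible; 2NF holds.

2NF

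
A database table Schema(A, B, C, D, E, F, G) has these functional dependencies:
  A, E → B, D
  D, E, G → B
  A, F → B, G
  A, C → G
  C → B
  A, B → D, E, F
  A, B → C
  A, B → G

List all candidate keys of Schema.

{A, B}, {A, C}, {A, E}, {A, F}

{A} never appears on the right of any FD, so every key must include it.
{A, B}⁺ = {A, B, C, D, E, F, G}, which is every attribute, so {A, B} is a candidate key.
{A, C}⁺ = {A, B, C, D, E, F, G}, which is every attribute, so {A, C} is a candidate key.
{A, E}⁺ = {A, B, C, D, E, F, G}, which is every attribute, so {A, E} is a candidate key.
{A, F}⁺ = {A, B, C, D, E, F, G}, which is every attribute, so {A, F} is a candidate key.
These are minimal and exhaustive — every other superkey contains one of them.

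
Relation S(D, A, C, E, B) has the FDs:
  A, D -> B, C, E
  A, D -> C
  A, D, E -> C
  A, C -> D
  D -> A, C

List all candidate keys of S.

Closure of {D} is {A, B, C, D, E}, the whole schema; {D} is a candidate key.
Closure of {A, C} is {A, B, C, D, E}, the whole schema; {A, C} is a candidate key.
These are minimal and exhaustive — every other superkey contains one of them.

{A, C}, {D}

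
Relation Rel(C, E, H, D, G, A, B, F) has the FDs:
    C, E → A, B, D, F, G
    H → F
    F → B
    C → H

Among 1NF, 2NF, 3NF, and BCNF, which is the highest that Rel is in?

Candidate key: {C, E}. Prime attributes: {C, E}.
For H → F we have {H}⁺ = {B, F, H}; {H} is not a superkey, so BCNF fails.
Because {F} is non-prime and the left side of H → F is not a superkey, the relation is not in 3NF.
{C} is a proper subset of the key {C, E}, and {C}⁺ contains the non-prime attributes {B, F, H} — a partial dependency, so 2NF is violated.

1NF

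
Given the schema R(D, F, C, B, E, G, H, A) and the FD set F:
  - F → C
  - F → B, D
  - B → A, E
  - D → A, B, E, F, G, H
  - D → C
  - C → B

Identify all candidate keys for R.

Closure of {D} is {A, B, C, D, E, F, G, H}, the whole schema; {D} is a candidate key.
Closure of {F} is {A, B, C, D, E, F, G, H}, the whole schema; {F} is a candidate key.
Any other superkey properly contains one of these, so there are no further candidate keys.

{D}, {F}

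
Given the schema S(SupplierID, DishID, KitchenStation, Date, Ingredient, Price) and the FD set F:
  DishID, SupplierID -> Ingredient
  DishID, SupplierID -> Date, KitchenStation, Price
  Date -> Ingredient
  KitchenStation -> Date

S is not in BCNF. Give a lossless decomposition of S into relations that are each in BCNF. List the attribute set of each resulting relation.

{Date, Ingredient}; {Date, KitchenStation}; {DishID, KitchenStation, Price, SupplierID}

Candidate key of the original relation: {DishID, SupplierID}.
In {Date, DishID, Ingredient, KitchenStation, Price, SupplierID}, {Date} is not a superkey ({Date}⁺ restricted to this set is {Date, Ingredient}), so split on Date -> Ingredient into {Date, Ingredient} and {Date, DishID, KitchenStation, Price, SupplierID}.
{Date, Ingredient}: every determinant is a superkey — BCNF.
In {Date, DishID, KitchenStation, Price, SupplierID}, {KitchenStation} is not a superkey ({KitchenStation}⁺ restricted to this set is {Date, KitchenStation}), so split on KitchenStation -> Date into {Date, KitchenStation} and {DishID, KitchenStation, Price, SupplierID}.
{Date, KitchenStation}: every determinant is a superkey — BCNF.
{DishID, KitchenStation, Price, SupplierID}: every determinant is a superkey — BCNF.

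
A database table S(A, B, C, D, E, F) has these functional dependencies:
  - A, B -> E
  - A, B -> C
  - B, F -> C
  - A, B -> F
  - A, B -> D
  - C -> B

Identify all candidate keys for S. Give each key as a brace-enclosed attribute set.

{A, B}, {A, C}

{A} never appears on the right of any FD, so every key must include it.
{A, B}⁺ = {A, B, C, D, E, F} — all of the relation — so {A, B} is a candidate key.
{A, C}⁺ = {A, B, C, D, E, F} — all of the relation — so {A, C} is a candidate key.
No proper subset of any of these is a key, and no other minimal superkey exists.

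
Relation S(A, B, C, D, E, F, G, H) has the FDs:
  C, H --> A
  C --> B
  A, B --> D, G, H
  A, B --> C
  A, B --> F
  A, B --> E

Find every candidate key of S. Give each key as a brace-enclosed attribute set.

Closure of {A, B} is {A, B, C, D, E, F, G, H}, the whole schema; {A, B} is a candidate key.
Closure of {A, C} is {A, B, C, D, E, F, G, H}, the whole schema; {A, C} is a candidate key.
Closure of {C, H} is {A, B, C, D, E, F, G, H}, the whole schema; {C, H} is a candidate key.
No proper subset of any of these is a key, and no other minimal superkey exists.

{A, B}, {A, C}, {C, H}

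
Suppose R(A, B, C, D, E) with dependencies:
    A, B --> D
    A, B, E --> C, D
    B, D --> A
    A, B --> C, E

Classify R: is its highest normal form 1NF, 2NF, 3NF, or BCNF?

BCNF

Candidate keys: {A, B}, {B, D}. Prime attributes: {A, B, D}.
Every FD has a superkey on the left, so the relation is in BCNF.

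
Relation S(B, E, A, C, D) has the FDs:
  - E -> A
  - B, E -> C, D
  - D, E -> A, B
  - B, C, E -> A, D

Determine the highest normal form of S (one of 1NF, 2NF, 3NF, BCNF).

Candidate keys: {B, E}, {D, E}. Prime attributes: {B, D, E}.
E -> A: {E}⁺ = {A, E}, which is not all of the attributes, so the left side is not a superkey — BCNF is violated.
E -> A has non-prime {A} on the right and a non-superkey on the left, so 3NF fails.
Since {E} ⊂ {B, E} and {E}⁺ ⊇ {A} with {A} non-prime, there is a partial dependency; 2NF fails.

1NF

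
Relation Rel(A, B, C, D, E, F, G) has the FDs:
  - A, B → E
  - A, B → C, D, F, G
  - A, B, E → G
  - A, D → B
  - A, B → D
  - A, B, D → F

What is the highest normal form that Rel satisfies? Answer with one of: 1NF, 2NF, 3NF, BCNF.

BCNF

Candidate keys: {A, B}, {A, D}. Prime attributes: {A, B, D}.
The left-hand side of every FD is a superkey, so BCNF is satisfied.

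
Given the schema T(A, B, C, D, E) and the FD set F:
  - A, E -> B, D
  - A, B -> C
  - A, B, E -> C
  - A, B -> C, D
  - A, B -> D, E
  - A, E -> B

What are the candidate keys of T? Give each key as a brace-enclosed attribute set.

No FD produces {A}, so it must be in every candidate key.
{A, B}⁺ = {A, B, C, D, E}, which is every attribute, so {A, B} is a candidate key.
{A, E}⁺ = {A, B, C, D, E}, which is every attribute, so {A, E} is a candidate key.
Any other superkey properly contains one of these, so there are no further candidate keys.

{A, B}, {A, E}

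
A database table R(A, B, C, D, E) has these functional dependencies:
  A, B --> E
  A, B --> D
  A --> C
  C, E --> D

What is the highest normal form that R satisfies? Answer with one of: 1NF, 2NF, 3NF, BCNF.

1NF

Candidate key: {A, B}. Prime attributes: {A, B}.
A --> C: {A}⁺ = {A, C}, which is not all of the attributes, so the left side is not a superkey — BCNF is violated.
A --> C has non-prime {C} on the right and a non-superkey on the left, so 3NF fails.
The proper key subset {A} of {A, B} determines non-prime {C}, so the relation is not even in 2NF.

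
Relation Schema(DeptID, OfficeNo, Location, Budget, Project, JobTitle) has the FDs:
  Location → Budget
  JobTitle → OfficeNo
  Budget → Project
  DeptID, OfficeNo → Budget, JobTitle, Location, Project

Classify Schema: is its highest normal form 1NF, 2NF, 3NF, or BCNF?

2NF

Candidate keys: {DeptID, JobTitle}, {DeptID, OfficeNo}. Prime attributes: {DeptID, JobTitle, OfficeNo}.
Location → Budget breaks BCNF: {Location}⁺ = {Budget, Location, Project}, so {Location} is not a superkey.
Location → Budget determines the non-prime attribute {Budget} from a non-superkey — 3NF is violated.
No proper subset of a key has a non-prime attribute in its closure, so there is no partial dependency; 2NF holds.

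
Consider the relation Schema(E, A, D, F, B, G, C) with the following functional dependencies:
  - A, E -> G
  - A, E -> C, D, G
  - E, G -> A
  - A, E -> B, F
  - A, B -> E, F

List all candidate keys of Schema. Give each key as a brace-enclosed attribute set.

{A, B}, {A, E}, {E, G}

{A, B}⁺ = {A, B, C, D, E, F, G}, which is every attribute, so {A, B} is a candidate key.
{A, E}⁺ = {A, B, C, D, E, F, G}, which is every attribute, so {A, E} is a candidate key.
{E, G}⁺ = {A, B, C, D, E, F, G}, which is every attribute, so {E, G} is a candidate key.
Any other superkey properly contains one of these, so there are no further candidate keys.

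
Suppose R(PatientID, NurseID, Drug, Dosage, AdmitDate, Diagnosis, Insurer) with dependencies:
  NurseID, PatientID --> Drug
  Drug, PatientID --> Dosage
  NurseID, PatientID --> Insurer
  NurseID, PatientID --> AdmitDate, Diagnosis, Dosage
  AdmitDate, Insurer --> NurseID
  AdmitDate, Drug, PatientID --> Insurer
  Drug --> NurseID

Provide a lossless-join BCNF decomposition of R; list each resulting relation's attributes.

Candidate keys of the original relation: {AdmitDate, Insurer, PatientID}, {Drug, PatientID}, {NurseID, PatientID}.
In {AdmitDate, Diagnosis, Dosage, Drug, Insurer, NurseID, PatientID}, {AdmitDate, Insurer} is not a superkey ({AdmitDate, Insurer}⁺ restricted to this set is {AdmitDate, Insurer, NurseID}), so split on AdmitDate, Insurer --> NurseID into {AdmitDate, Insurer, NurseID} and {AdmitDate, Diagnosis, Dosage, Drug, Insurer, PatientID}.
{AdmitDate, Insurer, NurseID} is in BCNF.
{AdmitDate, Diagnosis, Dosage, Drug, Insurer, PatientID} is in BCNF.

{AdmitDate, Diagnosis, Dosage, Drug, Insurer, PatientID}; {AdmitDate, Insurer, NurseID}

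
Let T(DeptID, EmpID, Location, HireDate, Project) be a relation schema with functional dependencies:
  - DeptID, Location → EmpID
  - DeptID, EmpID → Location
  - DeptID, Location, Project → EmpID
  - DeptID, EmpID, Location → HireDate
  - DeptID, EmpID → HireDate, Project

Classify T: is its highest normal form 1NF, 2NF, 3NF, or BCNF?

BCNF

Candidate keys: {DeptID, EmpID}, {DeptID, Location}. Prime attributes: {DeptID, EmpID, Location}.
Each dependency's left side is a superkey — BCNF holds.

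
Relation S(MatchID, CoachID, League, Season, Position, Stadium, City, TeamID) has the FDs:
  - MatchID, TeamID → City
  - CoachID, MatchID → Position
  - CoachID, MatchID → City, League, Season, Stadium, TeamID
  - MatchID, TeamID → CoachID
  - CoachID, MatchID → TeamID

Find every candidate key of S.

{CoachID, MatchID}, {MatchID, TeamID}

No FD produces {MatchID}, so it must be in every candidate key.
{CoachID, MatchID}⁺ = {City, CoachID, League, MatchID, Position, Season, Stadium, TeamID} — all of the relation — so {CoachID, MatchID} is a candidate key.
{MatchID, TeamID}⁺ = {City, CoachID, League, MatchID, Position, Season, Stadium, TeamID} — all of the relation — so {MatchID, TeamID} is a candidate key.
These are minimal and exhaustive — every other superkey contains one of them.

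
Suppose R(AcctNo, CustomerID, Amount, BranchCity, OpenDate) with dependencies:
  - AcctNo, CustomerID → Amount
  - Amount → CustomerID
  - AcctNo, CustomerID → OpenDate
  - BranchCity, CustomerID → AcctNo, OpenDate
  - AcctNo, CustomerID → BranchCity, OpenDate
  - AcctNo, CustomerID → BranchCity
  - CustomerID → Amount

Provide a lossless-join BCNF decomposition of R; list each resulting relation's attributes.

Candidate keys of the original relation: {AcctNo, Amount}, {AcctNo, CustomerID}, {Amount, BranchCity}, {BranchCity, CustomerID}.
In {AcctNo, Amount, BranchCity, CustomerID, OpenDate}, {Amount} is not a superkey ({Amount}⁺ restricted to this set is {Amount, CustomerID}), so split on Amount → CustomerID into {Amount, CustomerID} and {AcctNo, Amount, BranchCity, OpenDate}.
{Amount, CustomerID} is in BCNF.
{AcctNo, Amount, BranchCity, OpenDate} is in BCNF.

{AcctNo, Amount, BranchCity, OpenDate}; {Amount, CustomerID}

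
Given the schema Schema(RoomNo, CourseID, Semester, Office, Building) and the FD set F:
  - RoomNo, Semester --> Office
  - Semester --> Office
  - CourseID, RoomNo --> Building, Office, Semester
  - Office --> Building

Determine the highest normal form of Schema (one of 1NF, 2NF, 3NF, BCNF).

2NF

Candidate key: {CourseID, RoomNo}. Prime attributes: {CourseID, RoomNo}.
RoomNo, Semester --> Office breaks BCNF: {RoomNo, Semester}⁺ = {Building, Office, RoomNo, Semester}, so {RoomNo, Semester} is not a superkey.
Because {Office} is non-prime and the left side of RoomNo, Semester --> Office is not a superkey, the relation is not in 3NF.
Checking every proper subset of each key, none determines a non-prime attribute — 2NF is satisfied.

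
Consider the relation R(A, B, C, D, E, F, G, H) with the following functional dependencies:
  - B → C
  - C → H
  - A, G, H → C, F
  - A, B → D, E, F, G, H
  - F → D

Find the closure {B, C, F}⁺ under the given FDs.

Start with {B, C, F}.
C → H applies; add {H} → now {B, C, F, H}.
F → D applies; add {D} → now {B, C, D, F, H}.
No further FD applies.

{B, C, D, F, H}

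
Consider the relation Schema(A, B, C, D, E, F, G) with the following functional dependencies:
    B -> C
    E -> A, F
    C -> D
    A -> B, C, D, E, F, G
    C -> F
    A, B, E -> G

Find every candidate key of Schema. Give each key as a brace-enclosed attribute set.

Closure of {A} is {A, B, C, D, E, F, G}, the whole schema; {A} is a candidate key.
Closure of {E} is {A, B, C, D, E, F, G}, the whole schema; {E} is a candidate key.
Any other superkey properly contains one of these, so there are no further candidate keys.

{A}, {E}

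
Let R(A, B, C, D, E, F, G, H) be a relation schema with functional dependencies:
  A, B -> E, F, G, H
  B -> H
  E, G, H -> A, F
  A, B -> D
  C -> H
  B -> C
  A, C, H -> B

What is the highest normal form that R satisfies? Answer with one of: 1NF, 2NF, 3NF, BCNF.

1NF

Candidate keys: {A, B}, {A, C}, {B, E, G}, {C, E, G}. Prime attributes: {A, B, C, E, G}.
B -> H: {B}⁺ = {B, C, H}, which is not all of the attributes, so the left side is not a superkey — BCNF is violated.
Because {H} is non-prime and the left side of B -> H is not a superkey, the relation is not in 3NF.
The proper key subset {B} of {A, B} determines non-prime {H}, so the relation is not even in 2NF.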